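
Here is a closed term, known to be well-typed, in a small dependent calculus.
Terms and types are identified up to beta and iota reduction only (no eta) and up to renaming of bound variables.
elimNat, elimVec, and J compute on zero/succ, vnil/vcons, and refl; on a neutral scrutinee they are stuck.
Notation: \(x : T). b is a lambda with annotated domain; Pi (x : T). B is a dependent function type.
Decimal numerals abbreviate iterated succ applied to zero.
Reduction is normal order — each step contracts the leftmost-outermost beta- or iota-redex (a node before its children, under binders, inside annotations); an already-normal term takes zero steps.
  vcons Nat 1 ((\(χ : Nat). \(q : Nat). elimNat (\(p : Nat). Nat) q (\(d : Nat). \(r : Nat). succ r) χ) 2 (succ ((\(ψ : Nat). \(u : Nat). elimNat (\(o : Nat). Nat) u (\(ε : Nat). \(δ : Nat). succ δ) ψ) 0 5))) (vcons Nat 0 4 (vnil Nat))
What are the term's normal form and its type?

reduced normal form:
  vcons Nat 1 8 (vcons Nat 0 4 (vnil Nat))
type:
  Vec Nat 2


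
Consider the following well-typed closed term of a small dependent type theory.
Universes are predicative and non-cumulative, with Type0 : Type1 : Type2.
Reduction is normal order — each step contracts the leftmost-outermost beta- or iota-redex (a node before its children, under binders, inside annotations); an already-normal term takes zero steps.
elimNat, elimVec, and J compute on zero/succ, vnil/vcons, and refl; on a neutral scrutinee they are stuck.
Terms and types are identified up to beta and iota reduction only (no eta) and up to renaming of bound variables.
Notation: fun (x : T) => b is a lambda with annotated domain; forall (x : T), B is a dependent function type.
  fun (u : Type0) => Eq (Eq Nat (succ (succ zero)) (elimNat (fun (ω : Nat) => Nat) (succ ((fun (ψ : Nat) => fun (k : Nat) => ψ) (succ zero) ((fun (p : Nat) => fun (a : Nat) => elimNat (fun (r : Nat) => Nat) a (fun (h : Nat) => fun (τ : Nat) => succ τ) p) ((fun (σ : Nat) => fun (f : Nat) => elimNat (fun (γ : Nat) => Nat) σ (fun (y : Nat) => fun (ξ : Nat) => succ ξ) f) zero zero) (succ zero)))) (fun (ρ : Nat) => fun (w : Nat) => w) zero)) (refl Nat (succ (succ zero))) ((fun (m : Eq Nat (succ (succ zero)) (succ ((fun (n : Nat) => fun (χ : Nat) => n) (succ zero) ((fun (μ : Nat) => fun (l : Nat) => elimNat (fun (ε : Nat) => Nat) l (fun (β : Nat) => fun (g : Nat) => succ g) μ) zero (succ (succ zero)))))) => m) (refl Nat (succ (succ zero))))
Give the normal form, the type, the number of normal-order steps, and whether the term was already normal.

normal form:
  fun (u : Type0) => Eq (Eq Nat (succ (succ zero)) (succ (succ zero))) (refl Nat (succ (succ zero))) (refl Nat (succ (succ zero)))
the term's type:
  forall (u : Type0), Type0
steps to reach normal form (normal order): 4
started in normal form: no
first contracted redex: an elimNat iota-redex


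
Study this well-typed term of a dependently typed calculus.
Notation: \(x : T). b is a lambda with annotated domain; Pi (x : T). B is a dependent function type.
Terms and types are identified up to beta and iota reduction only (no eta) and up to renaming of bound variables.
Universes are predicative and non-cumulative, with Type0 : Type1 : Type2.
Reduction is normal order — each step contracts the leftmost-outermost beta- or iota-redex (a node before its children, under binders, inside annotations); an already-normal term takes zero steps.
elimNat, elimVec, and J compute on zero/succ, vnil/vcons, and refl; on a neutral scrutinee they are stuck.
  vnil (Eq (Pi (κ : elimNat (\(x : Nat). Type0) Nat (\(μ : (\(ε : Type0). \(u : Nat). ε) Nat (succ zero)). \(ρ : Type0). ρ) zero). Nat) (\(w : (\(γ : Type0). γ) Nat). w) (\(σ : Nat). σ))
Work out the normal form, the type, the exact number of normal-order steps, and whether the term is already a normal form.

resulting normal form:
  vnil (Eq (Pi (κ : Nat). Nat) (\(x : Nat). x) (\(μ : Nat). μ))
the term's type:
  Vec (Eq (Pi (κ : Nat). Nat) (\(x : Nat). x) (\(μ : Nat). μ)) zero
reduction steps (normal order): 2
started in normal form: no
first redex: an elimNat iota-redex


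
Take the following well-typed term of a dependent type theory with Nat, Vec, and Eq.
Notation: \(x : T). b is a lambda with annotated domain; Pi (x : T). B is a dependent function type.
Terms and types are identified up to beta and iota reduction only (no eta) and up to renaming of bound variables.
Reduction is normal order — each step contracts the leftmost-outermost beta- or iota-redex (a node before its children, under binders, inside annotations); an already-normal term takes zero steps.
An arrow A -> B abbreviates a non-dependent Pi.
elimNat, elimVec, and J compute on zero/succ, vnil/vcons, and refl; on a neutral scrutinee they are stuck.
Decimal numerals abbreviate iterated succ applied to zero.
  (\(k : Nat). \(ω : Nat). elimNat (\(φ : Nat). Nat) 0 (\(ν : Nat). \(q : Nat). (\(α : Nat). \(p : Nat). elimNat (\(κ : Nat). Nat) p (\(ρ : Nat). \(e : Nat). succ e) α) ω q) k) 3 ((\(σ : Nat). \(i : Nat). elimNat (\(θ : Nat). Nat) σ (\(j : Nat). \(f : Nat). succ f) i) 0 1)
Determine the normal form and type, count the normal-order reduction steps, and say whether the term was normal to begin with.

reduced normal form:
  3
type:
  Nat
reduction steps (normal order): 48
started in normal form: no
first contracted redex: a beta-redex


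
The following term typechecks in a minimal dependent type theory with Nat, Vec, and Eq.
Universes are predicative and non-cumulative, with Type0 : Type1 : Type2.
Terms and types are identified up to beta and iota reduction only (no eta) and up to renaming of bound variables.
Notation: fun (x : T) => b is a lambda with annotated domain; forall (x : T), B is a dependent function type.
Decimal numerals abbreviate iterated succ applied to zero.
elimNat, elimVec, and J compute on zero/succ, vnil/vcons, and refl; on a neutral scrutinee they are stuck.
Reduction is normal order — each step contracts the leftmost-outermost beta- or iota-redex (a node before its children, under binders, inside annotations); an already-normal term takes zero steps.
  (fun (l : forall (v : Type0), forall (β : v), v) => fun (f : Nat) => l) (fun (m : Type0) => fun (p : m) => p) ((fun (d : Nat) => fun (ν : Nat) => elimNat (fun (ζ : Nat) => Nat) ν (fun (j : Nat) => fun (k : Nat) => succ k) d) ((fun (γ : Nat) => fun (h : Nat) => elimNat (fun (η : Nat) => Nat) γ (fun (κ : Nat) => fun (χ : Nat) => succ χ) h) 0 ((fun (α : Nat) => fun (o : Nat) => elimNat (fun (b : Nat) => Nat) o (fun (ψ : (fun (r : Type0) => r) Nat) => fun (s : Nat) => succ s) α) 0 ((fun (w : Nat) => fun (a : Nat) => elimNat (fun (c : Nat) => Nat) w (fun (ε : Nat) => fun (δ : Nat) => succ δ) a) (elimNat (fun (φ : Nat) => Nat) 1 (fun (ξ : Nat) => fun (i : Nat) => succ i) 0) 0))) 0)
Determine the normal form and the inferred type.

reduced normal form:
  fun (l : Type0) => fun (v : l) => v
inferred type:
  forall (l : Type0), forall (v : l), l
observation: reduction starts at a beta-redex, and 2 normal-order steps reach the normal form.


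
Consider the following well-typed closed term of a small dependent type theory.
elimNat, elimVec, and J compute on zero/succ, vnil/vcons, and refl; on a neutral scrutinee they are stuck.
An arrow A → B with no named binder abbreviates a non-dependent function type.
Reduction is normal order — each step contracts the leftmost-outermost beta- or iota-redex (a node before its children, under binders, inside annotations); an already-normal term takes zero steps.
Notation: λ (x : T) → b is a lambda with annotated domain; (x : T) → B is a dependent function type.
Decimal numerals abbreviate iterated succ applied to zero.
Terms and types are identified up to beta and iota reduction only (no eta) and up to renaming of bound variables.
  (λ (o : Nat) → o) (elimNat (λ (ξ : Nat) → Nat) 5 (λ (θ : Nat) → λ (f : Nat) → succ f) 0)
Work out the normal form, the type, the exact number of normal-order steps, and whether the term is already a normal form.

reduced normal form:
  5
the term's type:
  Nat
reduction steps (normal order): 2
started in normal form: no
first contracted redex: a beta-redex


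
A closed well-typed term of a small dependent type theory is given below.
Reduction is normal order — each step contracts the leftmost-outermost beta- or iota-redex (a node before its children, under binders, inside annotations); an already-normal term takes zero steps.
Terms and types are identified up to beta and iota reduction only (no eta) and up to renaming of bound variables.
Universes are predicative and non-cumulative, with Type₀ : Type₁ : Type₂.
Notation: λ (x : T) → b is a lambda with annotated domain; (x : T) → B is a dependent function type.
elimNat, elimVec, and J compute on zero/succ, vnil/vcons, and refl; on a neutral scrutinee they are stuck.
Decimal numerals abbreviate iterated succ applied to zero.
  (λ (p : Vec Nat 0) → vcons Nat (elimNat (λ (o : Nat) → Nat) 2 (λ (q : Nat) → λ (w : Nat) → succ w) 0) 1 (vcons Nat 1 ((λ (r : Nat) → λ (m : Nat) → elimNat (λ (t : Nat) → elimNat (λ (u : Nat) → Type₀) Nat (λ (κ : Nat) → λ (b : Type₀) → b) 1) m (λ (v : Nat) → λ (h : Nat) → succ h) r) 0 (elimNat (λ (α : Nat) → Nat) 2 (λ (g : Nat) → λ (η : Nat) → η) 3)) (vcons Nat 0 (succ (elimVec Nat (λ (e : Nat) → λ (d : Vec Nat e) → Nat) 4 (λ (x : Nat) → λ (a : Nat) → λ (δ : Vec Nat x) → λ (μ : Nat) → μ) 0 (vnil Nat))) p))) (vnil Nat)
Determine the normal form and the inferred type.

resulting normal form:
  vcons Nat 2 1 (vcons Nat 1 2 (vcons Nat 0 5 (vnil Nat)))
type:
  Vec Nat 3


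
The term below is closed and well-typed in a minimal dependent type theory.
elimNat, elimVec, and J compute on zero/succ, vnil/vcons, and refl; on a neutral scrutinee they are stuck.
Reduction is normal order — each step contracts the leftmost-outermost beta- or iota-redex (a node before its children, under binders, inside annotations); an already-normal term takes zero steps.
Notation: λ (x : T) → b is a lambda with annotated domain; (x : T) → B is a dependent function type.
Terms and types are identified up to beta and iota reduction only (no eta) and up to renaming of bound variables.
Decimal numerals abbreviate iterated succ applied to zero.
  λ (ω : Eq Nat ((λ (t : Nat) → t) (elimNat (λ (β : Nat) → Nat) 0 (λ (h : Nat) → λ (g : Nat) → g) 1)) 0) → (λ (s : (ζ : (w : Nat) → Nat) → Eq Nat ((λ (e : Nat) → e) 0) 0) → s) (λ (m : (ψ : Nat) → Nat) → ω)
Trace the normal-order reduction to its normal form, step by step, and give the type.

reduction (normal order):
  λ (ω : Eq Nat ((λ (t : Nat) → t) (elimNat (λ (β : Nat) → Nat) 0 (λ (h : Nat) → λ (g : Nat) → g) 1)) 0) → (λ (s : (ζ : (w : Nat) → Nat) → Eq Nat ((λ (e : Nat) → e) 0) 0) → s) (λ (m : (ψ : Nat) → Nat) → ω)
  ~> λ (ω : Eq Nat (elimNat (λ (t : Nat) → Nat) 0 (λ (β : Nat) → λ (h : Nat) → h) 1) 0) → (λ (g : (s : (ζ : Nat) → Nat) → Eq Nat ((λ (w : Nat) → w) 0) 0) → g) (λ (e : (m : Nat) → Nat) → ω)
  ~> λ (ω : Eq Nat ((λ (t : Nat) → λ (β : Nat) → β) 0 (elimNat (λ (h : Nat) → Nat) 0 (λ (g : Nat) → λ (s : Nat) → s) 0)) 0) → (λ (ζ : (w : (e : Nat) → Nat) → Eq Nat ((λ (m : Nat) → m) 0) 0) → ζ) (λ (ψ : (j : Nat) → Nat) → ω)
  ~> λ (ω : Eq Nat ((λ (t : Nat) → t) (elimNat (λ (β : Nat) → Nat) 0 (λ (h : Nat) → λ (g : Nat) → g) 0)) 0) → (λ (s : (ζ : (w : Nat) → Nat) → Eq Nat ((λ (e : Nat) → e) 0) 0) → s) (λ (m : (ψ : Nat) → Nat) → ω)
  ~> λ (ω : Eq Nat (elimNat (λ (t : Nat) → Nat) 0 (λ (β : Nat) → λ (h : Nat) → h) 0) 0) → (λ (g : (s : (ζ : Nat) → Nat) → Eq Nat ((λ (w : Nat) → w) 0) 0) → g) (λ (e : (m : Nat) → Nat) → ω)
  ~> λ (ω : Eq Nat 0 0) → (λ (t : (β : (h : Nat) → Nat) → Eq Nat ((λ (g : Nat) → g) 0) 0) → t) (λ (s : (ζ : Nat) → Nat) → ω)
  ~> λ (ω : Eq Nat 0 0) → λ (t : (β : Nat) → Nat) → ω
inferred type:
  (ω : Eq Nat 0 0) → (t : (β : Nat) → Nat) → Eq Nat 0 0


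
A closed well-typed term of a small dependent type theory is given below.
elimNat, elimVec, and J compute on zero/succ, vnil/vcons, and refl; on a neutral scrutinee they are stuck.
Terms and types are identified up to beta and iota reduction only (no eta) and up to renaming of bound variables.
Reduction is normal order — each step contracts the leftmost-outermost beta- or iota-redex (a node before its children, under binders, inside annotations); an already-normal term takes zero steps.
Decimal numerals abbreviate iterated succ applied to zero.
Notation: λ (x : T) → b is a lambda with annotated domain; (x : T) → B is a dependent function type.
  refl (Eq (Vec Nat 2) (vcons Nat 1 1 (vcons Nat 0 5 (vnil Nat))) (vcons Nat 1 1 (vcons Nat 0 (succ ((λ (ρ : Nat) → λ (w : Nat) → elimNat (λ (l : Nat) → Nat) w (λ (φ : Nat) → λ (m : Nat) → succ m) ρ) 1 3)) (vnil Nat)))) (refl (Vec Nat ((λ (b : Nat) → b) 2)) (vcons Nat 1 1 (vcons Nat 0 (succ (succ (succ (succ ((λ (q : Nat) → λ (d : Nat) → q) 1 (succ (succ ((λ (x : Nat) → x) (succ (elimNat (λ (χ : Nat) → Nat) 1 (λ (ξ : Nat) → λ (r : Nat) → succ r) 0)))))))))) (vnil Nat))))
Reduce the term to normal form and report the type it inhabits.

normal form:
  refl (Eq (Vec Nat 2) (vcons Nat 1 1 (vcons Nat 0 5 (vnil Nat))) (vcons Nat 1 1 (vcons Nat 0 5 (vnil Nat)))) (refl (Vec Nat 2) (vcons Nat 1 1 (vcons Nat 0 5 (vnil Nat))))
inferred type:
  Eq (Eq (Vec Nat 2) (vcons Nat 1 1 (vcons Nat 0 5 (vnil Nat))) (vcons Nat 1 1 (vcons Nat 0 5 (vnil Nat)))) (refl (Vec Nat 2) (vcons Nat 1 1 (vcons Nat 0 5 (vnil Nat)))) (refl (Vec Nat 2) (vcons Nat 1 1 (vcons Nat 0 5 (vnil Nat))))
observation: the first redex contracted is a beta-redex; the normal form is reached in 9 normal-order steps.


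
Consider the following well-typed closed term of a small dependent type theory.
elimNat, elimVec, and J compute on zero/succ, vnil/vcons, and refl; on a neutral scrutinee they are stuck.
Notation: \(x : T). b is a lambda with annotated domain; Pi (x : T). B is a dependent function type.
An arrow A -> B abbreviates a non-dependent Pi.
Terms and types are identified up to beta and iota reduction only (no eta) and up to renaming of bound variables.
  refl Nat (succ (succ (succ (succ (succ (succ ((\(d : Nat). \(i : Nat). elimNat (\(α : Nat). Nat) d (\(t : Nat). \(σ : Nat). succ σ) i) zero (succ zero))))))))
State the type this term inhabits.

the term's type:
  Eq Nat (succ (succ (succ (succ (succ (succ (succ zero))))))) (succ (succ (succ (succ (succ (succ (succ zero)))))))


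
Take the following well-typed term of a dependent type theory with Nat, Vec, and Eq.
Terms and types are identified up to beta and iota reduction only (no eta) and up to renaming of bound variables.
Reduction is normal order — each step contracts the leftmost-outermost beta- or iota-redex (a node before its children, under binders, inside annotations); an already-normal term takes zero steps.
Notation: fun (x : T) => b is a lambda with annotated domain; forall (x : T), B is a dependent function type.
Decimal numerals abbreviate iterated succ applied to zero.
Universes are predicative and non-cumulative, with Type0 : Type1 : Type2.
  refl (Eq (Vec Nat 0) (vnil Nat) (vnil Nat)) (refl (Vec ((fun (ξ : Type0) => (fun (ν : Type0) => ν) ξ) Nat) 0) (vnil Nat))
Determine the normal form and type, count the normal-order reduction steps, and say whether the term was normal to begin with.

normal form:
  refl (Eq (Vec Nat 0) (vnil Nat) (vnil Nat)) (refl (Vec Nat 0) (vnil Nat))
inferred type:
  Eq (Eq (Vec Nat 0) (vnil Nat) (vnil Nat)) (refl (Vec Nat 0) (vnil Nat)) (refl (Vec Nat 0) (vnil Nat))
reduction steps (normal order): 2
started in normal form: no
first redex: a beta-redex


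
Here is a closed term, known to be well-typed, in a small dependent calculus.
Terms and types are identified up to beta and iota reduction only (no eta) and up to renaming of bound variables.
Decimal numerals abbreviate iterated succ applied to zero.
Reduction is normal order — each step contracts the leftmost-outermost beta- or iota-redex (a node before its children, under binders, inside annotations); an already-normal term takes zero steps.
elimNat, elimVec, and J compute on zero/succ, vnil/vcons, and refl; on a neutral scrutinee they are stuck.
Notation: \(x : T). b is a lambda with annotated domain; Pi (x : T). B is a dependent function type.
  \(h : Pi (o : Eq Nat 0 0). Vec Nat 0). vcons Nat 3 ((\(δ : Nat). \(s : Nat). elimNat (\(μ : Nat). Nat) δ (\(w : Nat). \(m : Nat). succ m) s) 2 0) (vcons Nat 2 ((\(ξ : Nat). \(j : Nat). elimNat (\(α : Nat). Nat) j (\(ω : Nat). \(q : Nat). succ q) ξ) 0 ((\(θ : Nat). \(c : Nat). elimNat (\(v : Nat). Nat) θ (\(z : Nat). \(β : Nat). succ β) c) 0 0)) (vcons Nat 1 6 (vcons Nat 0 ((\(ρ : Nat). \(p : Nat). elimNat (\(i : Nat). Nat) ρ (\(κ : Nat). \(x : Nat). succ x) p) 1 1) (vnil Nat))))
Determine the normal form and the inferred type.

normal form:
  \(h : Pi (o : Eq Nat 0 0). Vec Nat 0). vcons Nat 3 2 (vcons Nat 2 0 (vcons Nat 1 6 (vcons Nat 0 2 (vnil Nat))))
type:
  Pi (h : Pi (o : Eq Nat 0 0). Vec Nat 0). Vec Nat 4
observation: 15 normal-order steps separate the term from its normal form.


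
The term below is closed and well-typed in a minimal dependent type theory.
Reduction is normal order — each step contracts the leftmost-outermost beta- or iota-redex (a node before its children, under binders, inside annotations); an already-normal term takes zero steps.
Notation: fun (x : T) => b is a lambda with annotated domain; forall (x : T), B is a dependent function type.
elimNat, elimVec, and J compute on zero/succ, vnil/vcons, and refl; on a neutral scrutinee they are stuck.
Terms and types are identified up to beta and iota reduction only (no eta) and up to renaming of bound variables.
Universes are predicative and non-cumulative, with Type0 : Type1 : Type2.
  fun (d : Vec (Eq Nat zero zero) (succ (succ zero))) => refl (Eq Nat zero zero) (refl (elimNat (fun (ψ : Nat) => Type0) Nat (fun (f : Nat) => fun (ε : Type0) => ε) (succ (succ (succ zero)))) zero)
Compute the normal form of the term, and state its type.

resulting normal form:
  fun (d : Vec (Eq Nat zero zero) (succ (succ zero))) => refl (Eq Nat zero zero) (refl Nat zero)
inferred type:
  forall (d : Vec (Eq Nat zero zero) (succ (succ zero))), Eq (Eq Nat zero zero) (refl Nat zero) (refl Nat zero)
observation: reduction starts at an elimNat iota-redex, and 10 normal-order steps reach the normal form.


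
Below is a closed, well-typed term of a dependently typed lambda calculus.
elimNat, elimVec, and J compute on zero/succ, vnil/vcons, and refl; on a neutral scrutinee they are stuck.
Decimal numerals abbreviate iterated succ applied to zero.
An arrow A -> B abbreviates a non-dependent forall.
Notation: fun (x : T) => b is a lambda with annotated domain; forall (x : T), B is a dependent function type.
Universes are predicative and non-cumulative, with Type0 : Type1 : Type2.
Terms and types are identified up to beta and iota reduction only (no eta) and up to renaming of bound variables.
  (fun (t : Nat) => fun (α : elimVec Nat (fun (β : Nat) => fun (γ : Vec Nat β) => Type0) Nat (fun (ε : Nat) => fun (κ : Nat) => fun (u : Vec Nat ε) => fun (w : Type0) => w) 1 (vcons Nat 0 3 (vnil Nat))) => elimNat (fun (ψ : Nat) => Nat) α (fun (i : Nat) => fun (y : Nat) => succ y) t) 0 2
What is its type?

type:
  Nat


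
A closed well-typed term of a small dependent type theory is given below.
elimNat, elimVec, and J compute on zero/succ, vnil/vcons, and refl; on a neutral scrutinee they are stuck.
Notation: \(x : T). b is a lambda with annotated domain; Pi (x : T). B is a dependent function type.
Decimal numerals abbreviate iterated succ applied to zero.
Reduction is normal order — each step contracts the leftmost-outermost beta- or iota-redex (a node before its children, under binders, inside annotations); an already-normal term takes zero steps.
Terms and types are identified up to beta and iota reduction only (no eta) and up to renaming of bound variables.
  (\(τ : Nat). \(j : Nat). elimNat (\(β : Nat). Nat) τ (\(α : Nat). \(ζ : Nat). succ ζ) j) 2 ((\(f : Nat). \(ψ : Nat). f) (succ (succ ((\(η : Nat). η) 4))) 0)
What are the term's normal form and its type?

reduced normal form:
  8
the term's type:
  Nat
observation: 24 normal-order steps separate the term from its normal form.


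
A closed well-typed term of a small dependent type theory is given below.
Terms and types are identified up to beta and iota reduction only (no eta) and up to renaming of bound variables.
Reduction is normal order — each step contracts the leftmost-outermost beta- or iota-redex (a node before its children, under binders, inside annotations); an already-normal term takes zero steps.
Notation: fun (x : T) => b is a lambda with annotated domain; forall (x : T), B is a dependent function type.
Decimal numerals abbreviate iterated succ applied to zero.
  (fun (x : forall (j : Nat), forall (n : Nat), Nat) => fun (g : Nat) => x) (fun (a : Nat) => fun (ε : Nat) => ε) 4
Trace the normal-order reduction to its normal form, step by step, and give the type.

reduction (normal order):
  (fun (x : forall (j : Nat), forall (n : Nat), Nat) => fun (g : Nat) => x) (fun (a : Nat) => fun (ε : Nat) => ε) 4
  ~> (fun (x : Nat) => fun (j : Nat) => fun (n : Nat) => n) 4
  ~> fun (x : Nat) => fun (j : Nat) => j
the term's type:
  forall (x : Nat), forall (j : Nat), Nat


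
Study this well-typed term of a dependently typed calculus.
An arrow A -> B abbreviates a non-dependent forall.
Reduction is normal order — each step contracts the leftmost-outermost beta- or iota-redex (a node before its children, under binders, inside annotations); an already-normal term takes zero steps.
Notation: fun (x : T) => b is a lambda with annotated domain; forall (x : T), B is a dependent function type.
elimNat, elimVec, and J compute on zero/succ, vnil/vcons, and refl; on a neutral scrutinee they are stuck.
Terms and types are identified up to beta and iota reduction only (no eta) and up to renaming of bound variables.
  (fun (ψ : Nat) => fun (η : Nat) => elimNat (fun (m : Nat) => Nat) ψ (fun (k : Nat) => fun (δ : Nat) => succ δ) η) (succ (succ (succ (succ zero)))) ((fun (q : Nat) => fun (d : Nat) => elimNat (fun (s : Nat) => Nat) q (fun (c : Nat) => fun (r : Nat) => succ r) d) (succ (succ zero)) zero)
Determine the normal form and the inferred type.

normal form:
  succ (succ (succ (succ (succ (succ zero)))))
inferred type:
  Nat


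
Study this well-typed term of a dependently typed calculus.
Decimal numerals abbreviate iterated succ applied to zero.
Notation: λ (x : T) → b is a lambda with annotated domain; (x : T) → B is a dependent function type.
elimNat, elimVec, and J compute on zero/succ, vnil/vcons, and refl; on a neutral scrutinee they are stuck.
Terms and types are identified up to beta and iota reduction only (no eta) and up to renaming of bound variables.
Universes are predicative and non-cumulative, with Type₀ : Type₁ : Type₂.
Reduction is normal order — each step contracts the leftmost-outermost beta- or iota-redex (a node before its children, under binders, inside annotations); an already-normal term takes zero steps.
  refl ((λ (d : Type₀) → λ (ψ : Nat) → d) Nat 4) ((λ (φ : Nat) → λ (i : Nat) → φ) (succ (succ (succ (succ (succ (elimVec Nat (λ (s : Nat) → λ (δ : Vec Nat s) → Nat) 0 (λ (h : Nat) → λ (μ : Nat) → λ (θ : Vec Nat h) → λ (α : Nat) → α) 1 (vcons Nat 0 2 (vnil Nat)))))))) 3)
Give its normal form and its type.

normal form:
  refl Nat 5
the term's type:
  Eq Nat 5 5


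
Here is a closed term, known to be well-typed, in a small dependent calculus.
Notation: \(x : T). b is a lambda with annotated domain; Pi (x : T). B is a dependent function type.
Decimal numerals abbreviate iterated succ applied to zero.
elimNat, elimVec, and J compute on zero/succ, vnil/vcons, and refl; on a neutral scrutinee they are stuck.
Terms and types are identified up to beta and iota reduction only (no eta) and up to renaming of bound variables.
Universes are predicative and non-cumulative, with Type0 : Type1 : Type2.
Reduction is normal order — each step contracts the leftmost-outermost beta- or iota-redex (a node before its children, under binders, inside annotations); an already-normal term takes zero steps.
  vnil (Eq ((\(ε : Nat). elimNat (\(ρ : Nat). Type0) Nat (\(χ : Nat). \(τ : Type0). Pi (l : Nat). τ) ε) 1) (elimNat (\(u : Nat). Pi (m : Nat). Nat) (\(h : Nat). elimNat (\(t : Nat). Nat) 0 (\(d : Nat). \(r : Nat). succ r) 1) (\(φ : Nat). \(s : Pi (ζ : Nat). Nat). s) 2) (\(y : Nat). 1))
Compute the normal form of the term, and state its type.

normal form:
  vnil (Eq (Pi (ε : Nat). Nat) (\(ρ : Nat). 1) (\(χ : Nat). 1))
the term's type:
  Vec (Eq (Pi (ε : Nat). Nat) (\(ρ : Nat). 1) (\(χ : Nat). 1)) 0
observation: the leftmost-outermost redex is a beta-redex, and normalization takes 16 steps.


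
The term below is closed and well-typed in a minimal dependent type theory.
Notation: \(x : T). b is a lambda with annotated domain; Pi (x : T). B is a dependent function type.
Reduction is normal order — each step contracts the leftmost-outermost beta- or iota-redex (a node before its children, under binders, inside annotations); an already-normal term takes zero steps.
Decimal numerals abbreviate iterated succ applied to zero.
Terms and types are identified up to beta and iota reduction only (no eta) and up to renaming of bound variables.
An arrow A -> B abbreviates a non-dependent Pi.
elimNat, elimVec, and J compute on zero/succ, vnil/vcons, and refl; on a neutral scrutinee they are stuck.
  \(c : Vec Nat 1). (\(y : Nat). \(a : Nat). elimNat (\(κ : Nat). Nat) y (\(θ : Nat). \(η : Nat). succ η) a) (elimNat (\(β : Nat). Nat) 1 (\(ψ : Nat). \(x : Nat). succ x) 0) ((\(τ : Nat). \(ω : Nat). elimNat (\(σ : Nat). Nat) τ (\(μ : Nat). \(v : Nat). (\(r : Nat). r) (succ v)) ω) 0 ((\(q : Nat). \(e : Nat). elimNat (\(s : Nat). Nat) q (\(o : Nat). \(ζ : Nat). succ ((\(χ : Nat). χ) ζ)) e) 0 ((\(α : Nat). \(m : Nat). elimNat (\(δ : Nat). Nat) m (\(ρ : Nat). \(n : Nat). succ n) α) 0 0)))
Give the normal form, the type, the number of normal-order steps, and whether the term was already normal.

normal form:
  \(c : Vec Nat 1). 1
inferred type:
  Vec Nat 1 -> Nat
normal-order step count: 15
term was already normal: no
first contracted redex: a beta-redex


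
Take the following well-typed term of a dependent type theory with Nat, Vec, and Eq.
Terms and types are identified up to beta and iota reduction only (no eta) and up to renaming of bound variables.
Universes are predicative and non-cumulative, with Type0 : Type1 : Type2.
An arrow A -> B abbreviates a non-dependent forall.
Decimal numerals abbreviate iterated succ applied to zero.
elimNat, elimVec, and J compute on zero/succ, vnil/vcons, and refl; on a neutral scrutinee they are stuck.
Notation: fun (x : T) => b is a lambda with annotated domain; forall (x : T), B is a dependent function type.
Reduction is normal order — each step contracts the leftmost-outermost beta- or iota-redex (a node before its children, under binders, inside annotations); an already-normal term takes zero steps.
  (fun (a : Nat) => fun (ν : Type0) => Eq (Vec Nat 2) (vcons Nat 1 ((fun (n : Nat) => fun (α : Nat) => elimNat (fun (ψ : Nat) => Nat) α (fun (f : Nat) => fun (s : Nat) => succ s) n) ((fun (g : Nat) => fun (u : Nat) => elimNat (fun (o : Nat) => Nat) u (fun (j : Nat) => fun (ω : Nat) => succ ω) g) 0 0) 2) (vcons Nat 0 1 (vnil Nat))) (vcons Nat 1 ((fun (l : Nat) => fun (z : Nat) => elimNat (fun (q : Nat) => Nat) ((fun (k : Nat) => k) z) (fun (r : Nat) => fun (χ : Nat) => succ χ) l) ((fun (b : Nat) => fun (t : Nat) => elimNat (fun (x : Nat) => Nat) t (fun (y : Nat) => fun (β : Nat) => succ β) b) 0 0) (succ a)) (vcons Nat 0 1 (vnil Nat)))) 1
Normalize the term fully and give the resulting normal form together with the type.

normal form:
  fun (a : Type0) => Eq (Vec Nat 2) (vcons Nat 1 2 (vcons Nat 0 1 (vnil Nat))) (vcons Nat 1 2 (vcons Nat 0 1 (vnil Nat)))
inferred type:
  Type0 -> Type0


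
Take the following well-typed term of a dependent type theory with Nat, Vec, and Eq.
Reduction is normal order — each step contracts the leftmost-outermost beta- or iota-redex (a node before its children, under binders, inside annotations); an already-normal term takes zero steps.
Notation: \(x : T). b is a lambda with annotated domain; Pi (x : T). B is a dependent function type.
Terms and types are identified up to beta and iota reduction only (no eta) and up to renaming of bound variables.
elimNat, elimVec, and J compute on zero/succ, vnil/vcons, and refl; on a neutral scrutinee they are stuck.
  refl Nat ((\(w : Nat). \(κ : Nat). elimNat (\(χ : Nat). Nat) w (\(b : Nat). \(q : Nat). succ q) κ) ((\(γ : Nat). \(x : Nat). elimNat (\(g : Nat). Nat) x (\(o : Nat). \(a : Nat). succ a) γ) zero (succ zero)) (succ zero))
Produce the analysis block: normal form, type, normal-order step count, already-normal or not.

reduced normal form:
  refl Nat (succ (succ zero))
the term's type:
  Eq Nat (succ (succ zero)) (succ (succ zero))
steps to reach normal form (normal order): 9
term was already normal: no
first redex: a beta-redex


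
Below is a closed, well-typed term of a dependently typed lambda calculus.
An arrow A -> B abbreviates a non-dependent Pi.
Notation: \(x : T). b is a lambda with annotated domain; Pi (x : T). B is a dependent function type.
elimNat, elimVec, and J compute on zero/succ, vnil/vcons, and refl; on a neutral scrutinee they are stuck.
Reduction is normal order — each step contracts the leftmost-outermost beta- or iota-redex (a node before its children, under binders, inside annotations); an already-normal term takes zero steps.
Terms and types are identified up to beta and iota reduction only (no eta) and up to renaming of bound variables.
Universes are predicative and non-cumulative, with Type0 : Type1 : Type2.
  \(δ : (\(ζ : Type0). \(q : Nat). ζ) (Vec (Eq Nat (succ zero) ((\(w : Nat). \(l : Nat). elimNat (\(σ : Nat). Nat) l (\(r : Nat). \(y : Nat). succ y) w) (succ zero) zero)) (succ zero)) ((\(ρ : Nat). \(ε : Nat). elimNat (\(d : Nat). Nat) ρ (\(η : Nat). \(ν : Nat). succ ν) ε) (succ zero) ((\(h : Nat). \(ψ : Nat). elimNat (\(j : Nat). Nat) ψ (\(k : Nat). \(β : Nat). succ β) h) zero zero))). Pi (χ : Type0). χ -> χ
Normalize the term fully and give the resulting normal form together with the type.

reduced normal form:
  \(δ : Vec (Eq Nat (succ zero) (succ zero)) (succ zero)). Pi (ζ : Type0). ζ -> ζ
the term's type:
  Vec (Eq Nat (succ zero) (succ zero)) (succ zero) -> Type1


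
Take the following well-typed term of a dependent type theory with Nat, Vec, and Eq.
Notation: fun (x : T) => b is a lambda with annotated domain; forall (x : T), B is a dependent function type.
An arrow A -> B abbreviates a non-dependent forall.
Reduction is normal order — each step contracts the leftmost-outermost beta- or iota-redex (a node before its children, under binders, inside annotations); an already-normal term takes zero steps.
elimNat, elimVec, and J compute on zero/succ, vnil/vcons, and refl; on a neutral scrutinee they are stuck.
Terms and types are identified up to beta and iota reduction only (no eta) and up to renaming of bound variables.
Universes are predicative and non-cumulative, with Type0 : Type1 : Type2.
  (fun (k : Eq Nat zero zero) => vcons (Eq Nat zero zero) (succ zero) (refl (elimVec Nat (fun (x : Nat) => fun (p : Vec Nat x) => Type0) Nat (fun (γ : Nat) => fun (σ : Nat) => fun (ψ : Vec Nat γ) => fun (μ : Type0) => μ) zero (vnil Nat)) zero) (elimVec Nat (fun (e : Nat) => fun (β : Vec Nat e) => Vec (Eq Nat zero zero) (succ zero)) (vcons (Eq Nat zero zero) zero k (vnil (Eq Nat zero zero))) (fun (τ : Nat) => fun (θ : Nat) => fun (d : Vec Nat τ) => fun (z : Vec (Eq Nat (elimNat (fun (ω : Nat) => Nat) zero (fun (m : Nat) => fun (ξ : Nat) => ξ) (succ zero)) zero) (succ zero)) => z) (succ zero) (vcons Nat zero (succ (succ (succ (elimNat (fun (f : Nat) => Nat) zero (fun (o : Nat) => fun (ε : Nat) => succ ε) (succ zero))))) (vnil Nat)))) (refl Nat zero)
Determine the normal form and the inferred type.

reduced normal form:
  vcons (Eq Nat zero zero) (succ zero) (refl Nat zero) (vcons (Eq Nat zero zero) zero (refl Nat zero) (vnil (Eq Nat zero zero)))
the term's type:
  Vec (Eq Nat zero zero) (succ (succ zero))
observation: the term reaches its normal form after 8 normal-order steps.


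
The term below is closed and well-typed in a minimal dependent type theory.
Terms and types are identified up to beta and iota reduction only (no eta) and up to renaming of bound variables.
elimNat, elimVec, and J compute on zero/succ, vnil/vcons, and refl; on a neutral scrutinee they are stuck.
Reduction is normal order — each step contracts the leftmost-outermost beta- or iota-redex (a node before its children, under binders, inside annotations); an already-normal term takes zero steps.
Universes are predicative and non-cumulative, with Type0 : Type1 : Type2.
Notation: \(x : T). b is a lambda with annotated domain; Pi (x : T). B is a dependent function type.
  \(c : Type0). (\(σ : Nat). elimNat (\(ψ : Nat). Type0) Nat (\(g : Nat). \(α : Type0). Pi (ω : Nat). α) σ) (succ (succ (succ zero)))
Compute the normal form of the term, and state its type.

normal form:
  \(c : Type0). Pi (σ : Nat). Pi (ψ : Nat). Pi (g : Nat). Nat
type:
  Pi (c : Type0). Type0


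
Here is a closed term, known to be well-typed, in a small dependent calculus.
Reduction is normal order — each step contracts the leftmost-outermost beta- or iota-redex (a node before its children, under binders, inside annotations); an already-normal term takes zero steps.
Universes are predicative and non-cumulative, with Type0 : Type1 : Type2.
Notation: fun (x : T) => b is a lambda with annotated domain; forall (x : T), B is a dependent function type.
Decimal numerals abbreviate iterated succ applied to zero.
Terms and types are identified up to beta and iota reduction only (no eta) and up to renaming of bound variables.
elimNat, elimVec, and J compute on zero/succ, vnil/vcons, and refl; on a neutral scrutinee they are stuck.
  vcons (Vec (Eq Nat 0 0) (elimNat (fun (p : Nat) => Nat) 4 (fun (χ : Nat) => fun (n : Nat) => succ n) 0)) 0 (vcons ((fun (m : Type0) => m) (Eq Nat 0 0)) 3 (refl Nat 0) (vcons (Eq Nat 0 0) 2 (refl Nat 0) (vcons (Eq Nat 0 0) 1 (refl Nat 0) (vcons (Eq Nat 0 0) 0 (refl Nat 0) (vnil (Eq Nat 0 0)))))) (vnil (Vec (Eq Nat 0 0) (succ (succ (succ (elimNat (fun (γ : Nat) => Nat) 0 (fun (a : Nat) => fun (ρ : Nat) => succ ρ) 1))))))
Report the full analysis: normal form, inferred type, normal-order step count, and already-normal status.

reduced normal form:
  vcons (Vec (Eq Nat 0 0) 4) 0 (vcons (Eq Nat 0 0) 3 (refl Nat 0) (vcons (Eq Nat 0 0) 2 (refl Nat 0) (vcons (Eq Nat 0 0) 1 (refl Nat 0) (vcons (Eq Nat 0 0) 0 (refl Nat 0) (vnil (Eq Nat 0 0)))))) (vnil (Vec (Eq Nat 0 0) 4))
the term's type:
  Vec (Vec (Eq Nat 0 0) 4) 1
normal-order step count: 6
term was already normal: no
first redex: an elimNat iota-redex


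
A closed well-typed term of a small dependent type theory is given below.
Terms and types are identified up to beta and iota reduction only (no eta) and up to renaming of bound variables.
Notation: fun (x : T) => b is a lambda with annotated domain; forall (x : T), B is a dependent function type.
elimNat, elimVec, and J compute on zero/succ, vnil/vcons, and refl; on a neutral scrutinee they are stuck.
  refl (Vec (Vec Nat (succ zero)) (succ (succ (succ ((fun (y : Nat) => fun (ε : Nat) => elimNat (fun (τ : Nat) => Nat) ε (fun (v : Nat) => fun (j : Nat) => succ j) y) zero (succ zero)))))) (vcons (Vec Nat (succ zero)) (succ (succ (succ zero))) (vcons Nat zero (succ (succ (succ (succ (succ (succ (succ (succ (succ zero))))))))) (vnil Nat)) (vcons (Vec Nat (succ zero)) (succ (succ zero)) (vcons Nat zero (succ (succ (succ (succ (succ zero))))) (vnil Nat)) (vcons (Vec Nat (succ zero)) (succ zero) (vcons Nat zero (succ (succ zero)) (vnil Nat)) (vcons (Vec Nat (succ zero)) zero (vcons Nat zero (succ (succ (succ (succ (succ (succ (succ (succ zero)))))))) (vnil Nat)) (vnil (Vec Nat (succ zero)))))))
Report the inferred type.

the term's type:
  Eq (Vec (Vec Nat (succ zero)) (succ (succ (succ (succ zero))))) (vcons (Vec Nat (succ zero)) (succ (succ (succ zero))) (vcons Nat zero (succ (succ (succ (succ (succ (succ (succ (succ (succ zero))))))))) (vnil Nat)) (vcons (Vec Nat (succ zero)) (succ (succ zero)) (vcons Nat zero (succ (succ (succ (succ (succ zero))))) (vnil Nat)) (vcons (Vec Nat (succ zero)) (succ zero) (vcons Nat zero (succ (succ zero)) (vnil Nat)) (vcons (Vec Nat (succ zero)) zero (vcons Nat zero (succ (succ (succ (succ (succ (succ (succ (succ zero)))))))) (vnil Nat)) (vnil (Vec Nat (succ zero))))))) (vcons (Vec Nat (succ zero)) (succ (succ (succ zero))) (vcons Nat zero (succ (succ (succ (succ (succ (succ (succ (succ (succ zero))))))))) (vnil Nat)) (vcons (Vec Nat (succ zero)) (succ (succ zero)) (vcons Nat zero (succ (succ (succ (succ (succ zero))))) (vnil Nat)) (vcons (Vec Nat (succ zero)) (succ zero) (vcons Nat zero (succ (succ zero)) (vnil Nat)) (vcons (Vec Nat (succ zero)) zero (vcons Nat zero (succ (succ (succ (succ (succ (succ (succ (succ zero)))))))) (vnil Nat)) (vnil (Vec Nat (succ zero)))))))


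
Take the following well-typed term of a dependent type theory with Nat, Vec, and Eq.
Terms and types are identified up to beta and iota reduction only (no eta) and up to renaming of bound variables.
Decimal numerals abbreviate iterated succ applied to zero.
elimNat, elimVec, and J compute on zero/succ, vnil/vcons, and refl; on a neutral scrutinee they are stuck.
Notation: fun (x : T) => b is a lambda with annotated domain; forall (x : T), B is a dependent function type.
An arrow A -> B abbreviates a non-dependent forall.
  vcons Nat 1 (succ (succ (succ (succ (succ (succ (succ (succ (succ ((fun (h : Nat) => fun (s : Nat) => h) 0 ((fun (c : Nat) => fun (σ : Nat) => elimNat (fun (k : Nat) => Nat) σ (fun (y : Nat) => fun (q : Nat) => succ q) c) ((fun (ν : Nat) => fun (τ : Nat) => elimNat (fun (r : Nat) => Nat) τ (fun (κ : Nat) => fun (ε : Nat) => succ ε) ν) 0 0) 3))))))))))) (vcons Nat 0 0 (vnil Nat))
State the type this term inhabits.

inferred type:
  Vec Nat 2


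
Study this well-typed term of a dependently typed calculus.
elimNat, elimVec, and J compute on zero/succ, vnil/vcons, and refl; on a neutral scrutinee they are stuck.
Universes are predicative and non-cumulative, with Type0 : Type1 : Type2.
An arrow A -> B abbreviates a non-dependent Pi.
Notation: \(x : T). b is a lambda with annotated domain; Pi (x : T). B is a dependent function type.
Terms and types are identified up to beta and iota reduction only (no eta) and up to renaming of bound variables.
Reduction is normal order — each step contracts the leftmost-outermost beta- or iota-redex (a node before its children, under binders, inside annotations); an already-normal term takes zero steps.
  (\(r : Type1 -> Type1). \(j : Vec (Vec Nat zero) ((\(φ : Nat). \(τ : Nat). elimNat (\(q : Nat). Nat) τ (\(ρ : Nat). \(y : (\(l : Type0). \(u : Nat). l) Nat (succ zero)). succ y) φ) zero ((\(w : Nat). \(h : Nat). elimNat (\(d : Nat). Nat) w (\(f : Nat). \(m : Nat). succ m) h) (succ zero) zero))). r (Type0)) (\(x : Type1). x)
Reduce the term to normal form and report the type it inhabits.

resulting normal form:
  \(r : Vec (Vec Nat zero) (succ zero)). Type0
inferred type:
  Vec (Vec Nat zero) (succ zero) -> Type1


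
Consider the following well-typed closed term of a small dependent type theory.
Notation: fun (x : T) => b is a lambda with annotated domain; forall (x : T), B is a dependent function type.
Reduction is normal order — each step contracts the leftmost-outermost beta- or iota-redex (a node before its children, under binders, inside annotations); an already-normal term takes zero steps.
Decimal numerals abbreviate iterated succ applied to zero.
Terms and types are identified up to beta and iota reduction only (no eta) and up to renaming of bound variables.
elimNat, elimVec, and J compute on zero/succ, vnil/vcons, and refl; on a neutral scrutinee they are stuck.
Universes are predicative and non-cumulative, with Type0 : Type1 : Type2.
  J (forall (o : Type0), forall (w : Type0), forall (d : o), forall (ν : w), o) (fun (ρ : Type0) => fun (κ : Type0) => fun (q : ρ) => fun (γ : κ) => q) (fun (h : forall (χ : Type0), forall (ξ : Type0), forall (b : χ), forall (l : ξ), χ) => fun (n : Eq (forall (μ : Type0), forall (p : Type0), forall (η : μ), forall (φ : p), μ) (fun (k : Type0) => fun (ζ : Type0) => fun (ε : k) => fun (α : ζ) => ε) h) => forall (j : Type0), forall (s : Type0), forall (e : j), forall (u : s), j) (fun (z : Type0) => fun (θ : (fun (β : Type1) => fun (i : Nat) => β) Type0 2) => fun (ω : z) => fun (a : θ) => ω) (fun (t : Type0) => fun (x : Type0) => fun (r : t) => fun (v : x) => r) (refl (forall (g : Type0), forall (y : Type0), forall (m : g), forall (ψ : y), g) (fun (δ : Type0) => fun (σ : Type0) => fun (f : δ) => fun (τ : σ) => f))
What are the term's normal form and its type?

normal form:
  fun (o : Type0) => fun (w : Type0) => fun (d : o) => fun (ν : w) => d
the term's type:
  forall (o : Type0), forall (w : Type0), forall (d : o), forall (ν : w), o
observation: normalization takes exactly 3 steps under the normal-order strategy.
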